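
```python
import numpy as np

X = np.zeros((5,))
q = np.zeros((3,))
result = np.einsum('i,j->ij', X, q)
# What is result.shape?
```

(5, 3)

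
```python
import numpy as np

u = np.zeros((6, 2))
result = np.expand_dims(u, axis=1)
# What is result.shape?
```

(6, 1, 2)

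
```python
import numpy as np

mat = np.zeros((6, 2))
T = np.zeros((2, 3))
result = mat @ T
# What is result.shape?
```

(6, 3)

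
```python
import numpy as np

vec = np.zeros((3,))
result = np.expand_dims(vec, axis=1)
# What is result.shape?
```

(3, 1)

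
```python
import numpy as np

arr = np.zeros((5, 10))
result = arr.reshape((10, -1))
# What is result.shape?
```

(10, 5)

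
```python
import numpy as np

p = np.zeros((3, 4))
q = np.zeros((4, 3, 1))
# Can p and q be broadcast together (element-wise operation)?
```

Yes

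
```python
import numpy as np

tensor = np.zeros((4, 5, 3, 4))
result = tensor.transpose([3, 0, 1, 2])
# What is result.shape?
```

(4, 4, 5, 3)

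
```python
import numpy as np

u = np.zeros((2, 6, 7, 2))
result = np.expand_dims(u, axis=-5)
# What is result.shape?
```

(1, 2, 6, 7, 2)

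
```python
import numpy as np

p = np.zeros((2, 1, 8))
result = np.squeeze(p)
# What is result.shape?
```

(2, 8)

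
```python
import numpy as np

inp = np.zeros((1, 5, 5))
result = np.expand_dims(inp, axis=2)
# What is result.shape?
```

(1, 5, 1, 5)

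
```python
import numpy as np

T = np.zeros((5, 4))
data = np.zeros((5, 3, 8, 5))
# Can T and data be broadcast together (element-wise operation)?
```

No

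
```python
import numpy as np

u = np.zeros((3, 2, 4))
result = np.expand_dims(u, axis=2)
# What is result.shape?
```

(3, 2, 1, 4)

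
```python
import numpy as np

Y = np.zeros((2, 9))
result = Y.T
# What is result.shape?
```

(9, 2)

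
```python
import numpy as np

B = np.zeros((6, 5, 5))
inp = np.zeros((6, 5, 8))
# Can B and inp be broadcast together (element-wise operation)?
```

No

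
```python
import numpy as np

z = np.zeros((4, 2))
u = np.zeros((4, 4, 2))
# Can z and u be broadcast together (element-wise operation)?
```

Yes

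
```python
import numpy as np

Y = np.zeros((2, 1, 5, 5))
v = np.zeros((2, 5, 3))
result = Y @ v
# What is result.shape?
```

(2, 2, 5, 3)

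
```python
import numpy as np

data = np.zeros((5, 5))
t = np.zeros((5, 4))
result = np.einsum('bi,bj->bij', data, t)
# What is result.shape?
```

(5, 5, 4)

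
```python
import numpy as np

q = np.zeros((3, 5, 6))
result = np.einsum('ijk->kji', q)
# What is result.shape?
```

(6, 5, 3)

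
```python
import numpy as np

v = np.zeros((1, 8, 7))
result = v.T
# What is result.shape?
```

(7, 8, 1)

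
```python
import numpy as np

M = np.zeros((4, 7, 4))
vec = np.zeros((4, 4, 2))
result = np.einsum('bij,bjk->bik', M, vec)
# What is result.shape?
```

(4, 7, 2)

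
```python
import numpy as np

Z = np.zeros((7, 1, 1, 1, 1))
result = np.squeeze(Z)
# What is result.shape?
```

(7,)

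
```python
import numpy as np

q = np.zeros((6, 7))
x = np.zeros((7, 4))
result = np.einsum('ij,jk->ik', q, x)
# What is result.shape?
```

(6, 4)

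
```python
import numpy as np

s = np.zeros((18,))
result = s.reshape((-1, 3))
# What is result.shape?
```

(6, 3)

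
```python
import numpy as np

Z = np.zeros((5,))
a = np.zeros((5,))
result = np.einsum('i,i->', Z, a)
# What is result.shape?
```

()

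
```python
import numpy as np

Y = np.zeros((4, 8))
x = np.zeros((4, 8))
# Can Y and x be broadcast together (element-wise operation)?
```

Yes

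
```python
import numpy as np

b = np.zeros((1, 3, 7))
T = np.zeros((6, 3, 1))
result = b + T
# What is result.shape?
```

(6, 3, 7)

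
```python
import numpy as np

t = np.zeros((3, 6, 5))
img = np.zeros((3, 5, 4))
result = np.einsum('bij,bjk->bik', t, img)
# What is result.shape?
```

(3, 6, 4)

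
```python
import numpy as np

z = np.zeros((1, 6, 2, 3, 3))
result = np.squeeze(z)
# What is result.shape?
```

(6, 2, 3, 3)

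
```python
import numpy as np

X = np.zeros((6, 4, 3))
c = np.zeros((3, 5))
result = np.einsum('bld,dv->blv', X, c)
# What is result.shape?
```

(6, 4, 5)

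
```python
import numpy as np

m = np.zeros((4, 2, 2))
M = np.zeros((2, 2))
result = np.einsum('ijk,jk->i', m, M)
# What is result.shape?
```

(4,)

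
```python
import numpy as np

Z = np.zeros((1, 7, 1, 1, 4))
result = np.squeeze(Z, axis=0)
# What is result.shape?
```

(7, 1, 1, 4)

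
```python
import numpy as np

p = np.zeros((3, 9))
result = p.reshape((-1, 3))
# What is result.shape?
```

(9, 3)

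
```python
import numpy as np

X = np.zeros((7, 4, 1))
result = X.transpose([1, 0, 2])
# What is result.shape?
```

(4, 7, 1)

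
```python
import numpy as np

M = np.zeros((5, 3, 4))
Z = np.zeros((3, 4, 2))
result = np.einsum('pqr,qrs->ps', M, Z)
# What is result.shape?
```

(5, 2)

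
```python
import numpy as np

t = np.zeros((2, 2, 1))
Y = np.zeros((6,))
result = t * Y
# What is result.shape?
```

(2, 2, 6)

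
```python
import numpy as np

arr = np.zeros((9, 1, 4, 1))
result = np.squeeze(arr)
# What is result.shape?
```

(9, 4)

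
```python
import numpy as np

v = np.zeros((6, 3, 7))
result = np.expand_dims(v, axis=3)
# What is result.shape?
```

(6, 3, 7, 1)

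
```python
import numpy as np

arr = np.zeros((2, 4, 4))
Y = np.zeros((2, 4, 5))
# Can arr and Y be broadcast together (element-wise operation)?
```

No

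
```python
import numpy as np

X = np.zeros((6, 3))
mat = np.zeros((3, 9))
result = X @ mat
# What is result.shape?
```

(6, 9)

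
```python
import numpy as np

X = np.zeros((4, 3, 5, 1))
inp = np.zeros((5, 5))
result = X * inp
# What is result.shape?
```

(4, 3, 5, 5)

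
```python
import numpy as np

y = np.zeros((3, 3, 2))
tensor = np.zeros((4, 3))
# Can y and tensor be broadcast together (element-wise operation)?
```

No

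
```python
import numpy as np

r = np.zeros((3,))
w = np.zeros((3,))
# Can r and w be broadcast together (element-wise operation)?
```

Yes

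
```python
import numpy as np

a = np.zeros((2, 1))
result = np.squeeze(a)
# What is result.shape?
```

(2,)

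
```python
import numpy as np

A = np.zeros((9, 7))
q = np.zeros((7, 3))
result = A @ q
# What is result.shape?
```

(9, 3)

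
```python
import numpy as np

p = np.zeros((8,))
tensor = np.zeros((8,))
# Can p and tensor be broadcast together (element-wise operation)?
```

Yes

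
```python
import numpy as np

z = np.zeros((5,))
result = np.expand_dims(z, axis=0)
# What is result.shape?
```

(1, 5)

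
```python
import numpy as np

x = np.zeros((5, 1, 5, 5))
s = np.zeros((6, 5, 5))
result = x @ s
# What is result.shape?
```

(5, 6, 5, 5)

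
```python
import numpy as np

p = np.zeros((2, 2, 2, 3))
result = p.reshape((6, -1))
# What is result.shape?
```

(6, 4)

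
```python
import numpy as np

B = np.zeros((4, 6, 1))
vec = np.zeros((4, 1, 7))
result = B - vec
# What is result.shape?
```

(4, 6, 7)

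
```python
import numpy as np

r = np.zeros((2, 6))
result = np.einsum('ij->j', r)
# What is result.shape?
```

(6,)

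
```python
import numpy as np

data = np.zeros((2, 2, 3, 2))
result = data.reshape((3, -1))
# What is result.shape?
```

(3, 8)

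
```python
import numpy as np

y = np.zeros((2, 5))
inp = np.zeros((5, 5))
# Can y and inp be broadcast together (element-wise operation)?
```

No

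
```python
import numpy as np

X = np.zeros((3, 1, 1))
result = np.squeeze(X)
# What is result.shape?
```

(3,)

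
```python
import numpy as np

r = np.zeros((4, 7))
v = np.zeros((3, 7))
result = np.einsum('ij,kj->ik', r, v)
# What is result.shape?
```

(4, 3)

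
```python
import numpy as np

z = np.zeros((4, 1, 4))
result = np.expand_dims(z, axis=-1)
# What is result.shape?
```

(4, 1, 4, 1)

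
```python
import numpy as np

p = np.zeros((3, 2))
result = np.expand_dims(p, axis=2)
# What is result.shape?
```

(3, 2, 1)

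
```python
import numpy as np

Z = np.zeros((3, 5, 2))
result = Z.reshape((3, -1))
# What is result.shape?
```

(3, 10)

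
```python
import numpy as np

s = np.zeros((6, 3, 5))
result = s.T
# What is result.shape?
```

(5, 3, 6)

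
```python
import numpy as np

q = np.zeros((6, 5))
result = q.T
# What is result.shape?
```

(5, 6)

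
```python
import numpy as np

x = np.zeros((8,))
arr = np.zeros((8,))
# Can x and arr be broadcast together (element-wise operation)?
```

Yes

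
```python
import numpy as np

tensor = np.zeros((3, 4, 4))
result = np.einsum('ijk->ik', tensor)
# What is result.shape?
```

(3, 4)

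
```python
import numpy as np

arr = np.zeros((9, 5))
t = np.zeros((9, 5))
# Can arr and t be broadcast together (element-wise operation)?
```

Yes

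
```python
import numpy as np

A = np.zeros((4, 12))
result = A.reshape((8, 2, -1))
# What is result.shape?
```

(8, 2, 3)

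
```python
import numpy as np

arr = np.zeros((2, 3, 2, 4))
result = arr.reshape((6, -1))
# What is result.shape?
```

(6, 8)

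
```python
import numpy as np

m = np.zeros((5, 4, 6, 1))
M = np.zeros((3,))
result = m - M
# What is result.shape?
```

(5, 4, 6, 3)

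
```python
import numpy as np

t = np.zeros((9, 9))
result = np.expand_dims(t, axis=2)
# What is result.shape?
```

(9, 9, 1)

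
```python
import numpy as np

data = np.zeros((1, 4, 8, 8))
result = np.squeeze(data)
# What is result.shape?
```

(4, 8, 8)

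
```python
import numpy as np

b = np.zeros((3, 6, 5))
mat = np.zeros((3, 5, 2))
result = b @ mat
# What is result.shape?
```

(3, 6, 2)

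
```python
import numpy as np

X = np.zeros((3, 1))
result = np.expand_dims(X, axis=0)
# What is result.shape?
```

(1, 3, 1)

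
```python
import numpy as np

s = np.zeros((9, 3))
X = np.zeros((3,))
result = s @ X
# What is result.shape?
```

(9,)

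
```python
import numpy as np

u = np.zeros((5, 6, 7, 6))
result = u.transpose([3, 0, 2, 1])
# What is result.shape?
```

(6, 5, 7, 6)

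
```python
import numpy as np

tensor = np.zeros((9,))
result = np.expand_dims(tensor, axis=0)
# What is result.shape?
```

(1, 9)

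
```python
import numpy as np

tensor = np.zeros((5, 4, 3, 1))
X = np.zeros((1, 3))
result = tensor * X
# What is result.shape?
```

(5, 4, 3, 3)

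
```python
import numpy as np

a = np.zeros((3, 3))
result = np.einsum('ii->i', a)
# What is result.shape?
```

(3,)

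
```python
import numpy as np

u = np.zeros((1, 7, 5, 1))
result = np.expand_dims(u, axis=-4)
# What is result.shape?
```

(1, 1, 7, 5, 1)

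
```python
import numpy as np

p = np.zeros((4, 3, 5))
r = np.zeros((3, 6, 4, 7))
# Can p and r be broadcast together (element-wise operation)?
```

No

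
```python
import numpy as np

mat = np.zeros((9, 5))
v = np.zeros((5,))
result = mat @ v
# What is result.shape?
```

(9,)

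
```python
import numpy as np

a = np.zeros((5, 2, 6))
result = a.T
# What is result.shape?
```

(6, 2, 5)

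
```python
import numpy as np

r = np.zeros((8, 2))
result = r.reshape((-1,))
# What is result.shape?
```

(16,)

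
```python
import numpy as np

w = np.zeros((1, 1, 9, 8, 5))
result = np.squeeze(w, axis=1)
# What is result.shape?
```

(1, 9, 8, 5)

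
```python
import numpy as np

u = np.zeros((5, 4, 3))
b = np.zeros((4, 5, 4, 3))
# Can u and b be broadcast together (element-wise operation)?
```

Yes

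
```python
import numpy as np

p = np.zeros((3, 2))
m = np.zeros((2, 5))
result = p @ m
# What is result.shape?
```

(3, 5)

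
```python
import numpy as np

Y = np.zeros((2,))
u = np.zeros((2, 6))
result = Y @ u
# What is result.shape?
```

(6,)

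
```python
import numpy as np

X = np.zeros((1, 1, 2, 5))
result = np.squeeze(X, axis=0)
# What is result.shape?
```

(1, 2, 5)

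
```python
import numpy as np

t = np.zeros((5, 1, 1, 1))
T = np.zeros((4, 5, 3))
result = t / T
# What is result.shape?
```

(5, 4, 5, 3)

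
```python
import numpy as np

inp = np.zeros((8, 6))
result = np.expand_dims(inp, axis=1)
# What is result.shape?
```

(8, 1, 6)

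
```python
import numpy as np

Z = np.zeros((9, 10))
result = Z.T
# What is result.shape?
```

(10, 9)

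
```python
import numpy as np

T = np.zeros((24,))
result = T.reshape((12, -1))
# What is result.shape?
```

(12, 2)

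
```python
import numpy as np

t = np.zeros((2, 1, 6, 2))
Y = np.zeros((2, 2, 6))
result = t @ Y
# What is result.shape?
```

(2, 2, 6, 6)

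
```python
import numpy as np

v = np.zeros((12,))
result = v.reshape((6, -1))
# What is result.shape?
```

(6, 2)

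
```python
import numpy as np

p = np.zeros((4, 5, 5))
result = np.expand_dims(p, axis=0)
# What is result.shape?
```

(1, 4, 5, 5)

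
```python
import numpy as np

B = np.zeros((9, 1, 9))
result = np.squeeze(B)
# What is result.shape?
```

(9, 9)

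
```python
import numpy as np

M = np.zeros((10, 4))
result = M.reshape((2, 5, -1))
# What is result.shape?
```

(2, 5, 4)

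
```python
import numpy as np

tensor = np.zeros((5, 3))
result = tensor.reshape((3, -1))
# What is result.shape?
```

(3, 5)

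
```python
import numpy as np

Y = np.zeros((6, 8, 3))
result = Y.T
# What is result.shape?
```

(3, 8, 6)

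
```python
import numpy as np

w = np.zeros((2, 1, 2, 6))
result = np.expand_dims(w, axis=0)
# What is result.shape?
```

(1, 2, 1, 2, 6)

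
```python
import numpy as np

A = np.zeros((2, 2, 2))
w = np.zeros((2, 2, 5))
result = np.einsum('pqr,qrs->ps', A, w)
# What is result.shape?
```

(2, 5)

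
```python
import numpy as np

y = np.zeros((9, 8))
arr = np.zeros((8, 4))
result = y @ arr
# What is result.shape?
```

(9, 4)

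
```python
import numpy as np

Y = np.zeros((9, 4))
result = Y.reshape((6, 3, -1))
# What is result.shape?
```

(6, 3, 2)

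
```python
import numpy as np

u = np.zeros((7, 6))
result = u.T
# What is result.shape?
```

(6, 7)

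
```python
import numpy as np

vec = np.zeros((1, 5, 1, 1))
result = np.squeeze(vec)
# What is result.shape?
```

(5,)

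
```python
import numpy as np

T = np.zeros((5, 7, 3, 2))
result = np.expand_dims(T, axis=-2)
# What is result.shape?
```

(5, 7, 3, 1, 2)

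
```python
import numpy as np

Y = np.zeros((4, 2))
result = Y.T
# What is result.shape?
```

(2, 4)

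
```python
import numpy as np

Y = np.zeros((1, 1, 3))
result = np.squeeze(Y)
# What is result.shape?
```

(3,)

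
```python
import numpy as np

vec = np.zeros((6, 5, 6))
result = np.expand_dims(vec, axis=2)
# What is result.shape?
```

(6, 5, 1, 6)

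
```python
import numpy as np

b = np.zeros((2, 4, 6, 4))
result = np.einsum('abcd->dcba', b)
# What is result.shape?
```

(4, 6, 4, 2)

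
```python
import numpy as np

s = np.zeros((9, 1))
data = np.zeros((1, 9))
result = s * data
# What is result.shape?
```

(9, 9)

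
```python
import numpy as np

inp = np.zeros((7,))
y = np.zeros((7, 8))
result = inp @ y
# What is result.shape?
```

(8,)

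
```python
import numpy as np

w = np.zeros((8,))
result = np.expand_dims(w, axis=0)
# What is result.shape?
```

(1, 8)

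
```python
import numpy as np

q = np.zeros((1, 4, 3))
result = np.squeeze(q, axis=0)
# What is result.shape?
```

(4, 3)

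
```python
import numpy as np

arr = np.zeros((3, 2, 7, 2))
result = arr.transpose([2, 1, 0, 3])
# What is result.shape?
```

(7, 2, 3, 2)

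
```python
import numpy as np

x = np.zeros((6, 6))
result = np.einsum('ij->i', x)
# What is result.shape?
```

(6,)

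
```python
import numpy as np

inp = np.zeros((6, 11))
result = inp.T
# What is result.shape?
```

(11, 6)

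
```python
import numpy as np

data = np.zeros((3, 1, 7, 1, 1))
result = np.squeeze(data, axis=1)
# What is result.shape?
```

(3, 7, 1, 1)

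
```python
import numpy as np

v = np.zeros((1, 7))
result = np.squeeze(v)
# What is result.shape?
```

(7,)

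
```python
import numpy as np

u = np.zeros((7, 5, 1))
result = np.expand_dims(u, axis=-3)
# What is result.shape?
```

(7, 1, 5, 1)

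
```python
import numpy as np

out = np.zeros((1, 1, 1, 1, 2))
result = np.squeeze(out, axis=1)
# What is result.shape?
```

(1, 1, 1, 2)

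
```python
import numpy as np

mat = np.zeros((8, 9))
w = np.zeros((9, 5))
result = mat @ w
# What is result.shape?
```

(8, 5)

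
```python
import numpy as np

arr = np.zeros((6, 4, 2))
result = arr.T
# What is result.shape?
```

(2, 4, 6)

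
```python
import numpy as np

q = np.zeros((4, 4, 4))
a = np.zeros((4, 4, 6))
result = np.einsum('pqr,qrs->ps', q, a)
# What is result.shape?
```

(4, 6)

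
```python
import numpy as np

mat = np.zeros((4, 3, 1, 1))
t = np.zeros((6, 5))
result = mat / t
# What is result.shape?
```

(4, 3, 6, 5)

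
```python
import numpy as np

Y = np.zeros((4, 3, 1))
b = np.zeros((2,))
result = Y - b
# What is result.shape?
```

(4, 3, 2)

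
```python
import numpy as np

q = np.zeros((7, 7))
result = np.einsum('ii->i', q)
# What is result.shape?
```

(7,)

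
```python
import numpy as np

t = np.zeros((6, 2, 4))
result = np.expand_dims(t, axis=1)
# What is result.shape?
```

(6, 1, 2, 4)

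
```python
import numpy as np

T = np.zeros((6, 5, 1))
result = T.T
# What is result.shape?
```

(1, 5, 6)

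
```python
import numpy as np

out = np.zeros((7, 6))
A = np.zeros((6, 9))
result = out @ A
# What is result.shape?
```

(7, 9)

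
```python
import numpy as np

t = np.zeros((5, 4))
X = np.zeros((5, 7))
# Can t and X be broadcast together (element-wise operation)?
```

No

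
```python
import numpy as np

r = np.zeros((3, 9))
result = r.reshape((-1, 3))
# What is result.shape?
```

(9, 3)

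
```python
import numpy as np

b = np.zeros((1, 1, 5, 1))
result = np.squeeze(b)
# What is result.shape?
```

(5,)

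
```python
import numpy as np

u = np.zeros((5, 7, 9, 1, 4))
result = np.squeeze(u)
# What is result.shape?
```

(5, 7, 9, 4)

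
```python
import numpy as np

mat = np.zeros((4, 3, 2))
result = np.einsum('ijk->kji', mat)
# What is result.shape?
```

(2, 3, 4)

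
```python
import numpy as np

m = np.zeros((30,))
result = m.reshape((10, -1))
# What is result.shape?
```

(10, 3)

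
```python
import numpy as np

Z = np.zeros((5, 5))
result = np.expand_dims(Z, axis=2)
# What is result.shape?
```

(5, 5, 1)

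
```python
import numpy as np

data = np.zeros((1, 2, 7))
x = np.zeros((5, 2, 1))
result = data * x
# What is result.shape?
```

(5, 2, 7)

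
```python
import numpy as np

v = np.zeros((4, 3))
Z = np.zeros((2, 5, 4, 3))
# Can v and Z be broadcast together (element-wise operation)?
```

Yes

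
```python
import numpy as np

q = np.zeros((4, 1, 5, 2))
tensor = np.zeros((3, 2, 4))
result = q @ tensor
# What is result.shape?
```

(4, 3, 5, 4)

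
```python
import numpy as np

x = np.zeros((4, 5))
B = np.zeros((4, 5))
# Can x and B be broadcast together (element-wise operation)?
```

Yes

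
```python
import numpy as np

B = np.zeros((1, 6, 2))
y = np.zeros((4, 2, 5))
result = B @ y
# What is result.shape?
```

(4, 6, 5)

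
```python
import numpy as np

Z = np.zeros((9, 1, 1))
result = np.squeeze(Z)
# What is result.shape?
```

(9,)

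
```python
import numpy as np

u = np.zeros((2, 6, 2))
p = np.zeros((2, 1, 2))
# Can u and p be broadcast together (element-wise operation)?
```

Yes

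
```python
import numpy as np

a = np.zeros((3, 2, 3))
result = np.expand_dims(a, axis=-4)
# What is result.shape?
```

(1, 3, 2, 3)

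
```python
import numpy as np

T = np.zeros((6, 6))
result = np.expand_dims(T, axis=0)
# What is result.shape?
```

(1, 6, 6)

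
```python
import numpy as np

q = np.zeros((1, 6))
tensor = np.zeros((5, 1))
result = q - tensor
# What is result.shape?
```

(5, 6)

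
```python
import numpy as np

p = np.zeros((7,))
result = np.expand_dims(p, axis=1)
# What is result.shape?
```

(7, 1)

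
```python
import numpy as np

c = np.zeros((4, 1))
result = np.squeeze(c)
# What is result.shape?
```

(4,)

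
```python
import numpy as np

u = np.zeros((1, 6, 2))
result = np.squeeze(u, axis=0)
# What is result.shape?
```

(6, 2)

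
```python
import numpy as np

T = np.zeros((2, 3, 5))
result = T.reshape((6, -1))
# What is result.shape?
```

(6, 5)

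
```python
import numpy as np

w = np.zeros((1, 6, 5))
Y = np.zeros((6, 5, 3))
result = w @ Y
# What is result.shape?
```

(6, 6, 3)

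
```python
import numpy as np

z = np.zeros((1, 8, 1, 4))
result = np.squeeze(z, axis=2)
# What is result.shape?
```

(1, 8, 4)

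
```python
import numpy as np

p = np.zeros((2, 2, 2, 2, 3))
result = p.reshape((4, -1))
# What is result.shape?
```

(4, 12)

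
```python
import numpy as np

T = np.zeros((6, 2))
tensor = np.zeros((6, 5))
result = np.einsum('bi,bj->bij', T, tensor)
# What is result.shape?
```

(6, 2, 5)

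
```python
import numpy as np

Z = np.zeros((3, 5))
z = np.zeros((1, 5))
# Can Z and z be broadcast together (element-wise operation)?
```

Yes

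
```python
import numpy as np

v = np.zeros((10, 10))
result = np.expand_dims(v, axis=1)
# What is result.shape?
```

(10, 1, 10)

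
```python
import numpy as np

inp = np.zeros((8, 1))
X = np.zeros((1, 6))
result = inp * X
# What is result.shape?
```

(8, 6)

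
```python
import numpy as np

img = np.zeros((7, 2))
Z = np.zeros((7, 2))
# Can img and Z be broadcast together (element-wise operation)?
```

Yes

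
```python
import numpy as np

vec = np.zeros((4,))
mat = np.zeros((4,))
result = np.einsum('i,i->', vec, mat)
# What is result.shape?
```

()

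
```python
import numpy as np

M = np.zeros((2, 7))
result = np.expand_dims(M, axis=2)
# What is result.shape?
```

(2, 7, 1)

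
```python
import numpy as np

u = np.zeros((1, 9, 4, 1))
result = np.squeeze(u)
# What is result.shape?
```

(9, 4)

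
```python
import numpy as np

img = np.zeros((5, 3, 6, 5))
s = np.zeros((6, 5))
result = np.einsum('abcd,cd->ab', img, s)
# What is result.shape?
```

(5, 3)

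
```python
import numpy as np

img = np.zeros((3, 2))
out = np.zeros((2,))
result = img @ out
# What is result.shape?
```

(3,)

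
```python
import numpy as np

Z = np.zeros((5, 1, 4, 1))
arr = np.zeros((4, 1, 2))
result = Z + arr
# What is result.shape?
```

(5, 4, 4, 2)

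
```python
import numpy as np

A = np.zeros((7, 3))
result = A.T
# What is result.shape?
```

(3, 7)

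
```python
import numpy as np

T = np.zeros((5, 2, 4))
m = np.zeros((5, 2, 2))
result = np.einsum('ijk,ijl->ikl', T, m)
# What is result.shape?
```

(5, 4, 2)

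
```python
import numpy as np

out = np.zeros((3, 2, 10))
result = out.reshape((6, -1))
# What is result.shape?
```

(6, 10)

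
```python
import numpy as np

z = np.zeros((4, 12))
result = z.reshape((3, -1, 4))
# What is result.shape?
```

(3, 4, 4)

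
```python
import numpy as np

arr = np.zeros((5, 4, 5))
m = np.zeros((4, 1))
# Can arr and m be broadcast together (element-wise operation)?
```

Yes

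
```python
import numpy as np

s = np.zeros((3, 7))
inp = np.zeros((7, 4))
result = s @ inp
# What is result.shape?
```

(3, 4)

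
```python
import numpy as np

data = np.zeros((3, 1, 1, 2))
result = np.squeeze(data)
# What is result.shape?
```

(3, 2)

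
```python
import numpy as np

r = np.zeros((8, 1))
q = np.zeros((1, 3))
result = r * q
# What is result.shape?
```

(8, 3)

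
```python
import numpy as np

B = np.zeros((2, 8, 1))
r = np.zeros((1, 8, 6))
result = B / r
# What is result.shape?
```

(2, 8, 6)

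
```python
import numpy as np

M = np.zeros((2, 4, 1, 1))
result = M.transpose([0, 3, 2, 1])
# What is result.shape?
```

(2, 1, 1, 4)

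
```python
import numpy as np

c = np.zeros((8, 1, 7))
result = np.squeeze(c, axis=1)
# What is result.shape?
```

(8, 7)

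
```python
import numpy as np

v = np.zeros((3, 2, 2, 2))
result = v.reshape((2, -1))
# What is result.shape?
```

(2, 12)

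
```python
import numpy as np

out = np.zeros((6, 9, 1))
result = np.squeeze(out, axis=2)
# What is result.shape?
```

(6, 9)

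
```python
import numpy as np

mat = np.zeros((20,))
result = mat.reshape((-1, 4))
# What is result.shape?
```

(5, 4)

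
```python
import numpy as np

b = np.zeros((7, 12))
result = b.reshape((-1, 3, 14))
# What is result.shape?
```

(2, 3, 14)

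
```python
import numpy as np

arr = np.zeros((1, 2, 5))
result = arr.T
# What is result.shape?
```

(5, 2, 1)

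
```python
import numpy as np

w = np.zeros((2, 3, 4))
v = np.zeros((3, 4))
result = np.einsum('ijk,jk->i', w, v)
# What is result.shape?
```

(2,)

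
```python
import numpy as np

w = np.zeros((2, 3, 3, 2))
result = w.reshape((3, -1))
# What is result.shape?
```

(3, 12)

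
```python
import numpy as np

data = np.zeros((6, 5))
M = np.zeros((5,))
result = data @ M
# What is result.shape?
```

(6,)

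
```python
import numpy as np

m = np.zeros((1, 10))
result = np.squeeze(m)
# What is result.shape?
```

(10,)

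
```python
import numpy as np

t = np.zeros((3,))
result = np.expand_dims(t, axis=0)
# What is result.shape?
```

(1, 3)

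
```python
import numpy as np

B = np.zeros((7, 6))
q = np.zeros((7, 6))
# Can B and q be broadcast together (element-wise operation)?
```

Yes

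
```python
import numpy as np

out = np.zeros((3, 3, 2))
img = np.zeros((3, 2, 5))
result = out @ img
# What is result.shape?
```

(3, 3, 5)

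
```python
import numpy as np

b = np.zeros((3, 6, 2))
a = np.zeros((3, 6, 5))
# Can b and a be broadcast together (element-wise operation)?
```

No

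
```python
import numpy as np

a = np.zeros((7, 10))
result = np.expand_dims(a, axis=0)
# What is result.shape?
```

(1, 7, 10)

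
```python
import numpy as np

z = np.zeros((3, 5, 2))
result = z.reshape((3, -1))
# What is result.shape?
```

(3, 10)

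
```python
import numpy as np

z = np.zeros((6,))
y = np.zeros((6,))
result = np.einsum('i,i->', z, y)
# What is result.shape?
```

()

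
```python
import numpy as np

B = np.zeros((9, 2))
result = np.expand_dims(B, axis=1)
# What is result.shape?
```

(9, 1, 2)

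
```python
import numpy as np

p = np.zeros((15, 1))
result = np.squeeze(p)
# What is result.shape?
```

(15,)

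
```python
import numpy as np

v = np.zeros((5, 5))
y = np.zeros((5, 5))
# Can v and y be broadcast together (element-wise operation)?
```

Yes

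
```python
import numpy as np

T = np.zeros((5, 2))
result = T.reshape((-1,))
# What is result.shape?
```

(10,)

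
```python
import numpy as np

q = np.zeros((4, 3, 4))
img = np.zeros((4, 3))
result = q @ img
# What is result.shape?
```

(4, 3, 3)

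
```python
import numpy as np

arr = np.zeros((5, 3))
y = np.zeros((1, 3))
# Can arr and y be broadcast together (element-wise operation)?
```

Yes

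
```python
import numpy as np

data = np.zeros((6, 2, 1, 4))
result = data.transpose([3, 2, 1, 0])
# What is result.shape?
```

(4, 1, 2, 6)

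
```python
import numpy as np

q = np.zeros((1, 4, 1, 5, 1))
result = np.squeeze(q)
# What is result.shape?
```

(4, 5)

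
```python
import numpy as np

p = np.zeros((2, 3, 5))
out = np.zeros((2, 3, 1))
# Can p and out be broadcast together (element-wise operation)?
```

Yes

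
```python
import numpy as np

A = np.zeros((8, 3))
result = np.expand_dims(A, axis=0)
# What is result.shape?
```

(1, 8, 3)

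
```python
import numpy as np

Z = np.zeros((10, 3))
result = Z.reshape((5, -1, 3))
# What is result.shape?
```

(5, 2, 3)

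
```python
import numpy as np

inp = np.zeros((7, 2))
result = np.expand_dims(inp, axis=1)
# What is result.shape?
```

(7, 1, 2)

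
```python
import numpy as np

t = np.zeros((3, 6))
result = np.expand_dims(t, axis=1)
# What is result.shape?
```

(3, 1, 6)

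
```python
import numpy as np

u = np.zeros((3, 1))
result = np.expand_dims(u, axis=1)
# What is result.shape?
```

(3, 1, 1)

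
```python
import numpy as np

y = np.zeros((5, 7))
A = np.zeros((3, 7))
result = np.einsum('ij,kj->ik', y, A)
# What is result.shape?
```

(5, 3)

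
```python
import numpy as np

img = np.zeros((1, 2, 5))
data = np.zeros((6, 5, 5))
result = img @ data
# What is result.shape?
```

(6, 2, 5)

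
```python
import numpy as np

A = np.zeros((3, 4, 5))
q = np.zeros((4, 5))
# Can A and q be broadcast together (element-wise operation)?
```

Yes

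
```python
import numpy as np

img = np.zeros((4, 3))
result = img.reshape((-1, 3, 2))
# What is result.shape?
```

(2, 3, 2)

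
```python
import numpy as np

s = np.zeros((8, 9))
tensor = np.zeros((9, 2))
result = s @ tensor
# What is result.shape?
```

(8, 2)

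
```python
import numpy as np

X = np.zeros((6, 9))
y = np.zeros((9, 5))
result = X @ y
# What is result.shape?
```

(6, 5)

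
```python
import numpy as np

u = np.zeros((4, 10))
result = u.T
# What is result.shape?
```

(10, 4)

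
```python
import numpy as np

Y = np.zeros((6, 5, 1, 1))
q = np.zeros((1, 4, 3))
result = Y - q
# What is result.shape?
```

(6, 5, 4, 3)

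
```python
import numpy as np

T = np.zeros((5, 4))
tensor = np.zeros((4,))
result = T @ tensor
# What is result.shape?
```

(5,)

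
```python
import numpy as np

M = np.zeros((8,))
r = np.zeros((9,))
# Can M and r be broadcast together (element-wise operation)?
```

No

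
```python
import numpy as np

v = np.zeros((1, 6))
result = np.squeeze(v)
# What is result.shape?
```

(6,)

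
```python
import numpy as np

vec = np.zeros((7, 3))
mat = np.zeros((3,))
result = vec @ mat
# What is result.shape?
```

(7,)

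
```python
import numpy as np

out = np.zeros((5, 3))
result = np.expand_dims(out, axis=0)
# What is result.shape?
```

(1, 5, 3)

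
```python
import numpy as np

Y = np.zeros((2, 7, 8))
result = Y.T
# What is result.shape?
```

(8, 7, 2)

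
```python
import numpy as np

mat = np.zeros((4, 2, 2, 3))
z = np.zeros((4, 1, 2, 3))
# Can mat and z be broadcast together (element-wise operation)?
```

Yes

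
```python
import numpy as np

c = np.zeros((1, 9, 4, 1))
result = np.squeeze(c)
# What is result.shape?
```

(9, 4)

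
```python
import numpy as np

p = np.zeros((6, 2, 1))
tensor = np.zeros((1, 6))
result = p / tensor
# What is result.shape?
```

(6, 2, 6)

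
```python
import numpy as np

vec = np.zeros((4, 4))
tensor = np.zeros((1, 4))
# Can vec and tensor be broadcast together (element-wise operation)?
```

Yes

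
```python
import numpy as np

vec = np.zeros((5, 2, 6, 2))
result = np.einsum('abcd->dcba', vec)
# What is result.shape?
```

(2, 6, 2, 5)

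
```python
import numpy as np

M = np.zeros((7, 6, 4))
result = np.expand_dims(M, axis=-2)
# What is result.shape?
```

(7, 6, 1, 4)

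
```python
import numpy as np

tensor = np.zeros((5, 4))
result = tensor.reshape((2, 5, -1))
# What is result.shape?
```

(2, 5, 2)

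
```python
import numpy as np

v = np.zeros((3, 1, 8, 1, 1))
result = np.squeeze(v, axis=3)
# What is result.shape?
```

(3, 1, 8, 1)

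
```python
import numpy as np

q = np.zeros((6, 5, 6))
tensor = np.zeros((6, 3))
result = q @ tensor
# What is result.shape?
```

(6, 5, 3)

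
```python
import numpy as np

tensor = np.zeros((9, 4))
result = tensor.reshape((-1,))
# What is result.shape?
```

(36,)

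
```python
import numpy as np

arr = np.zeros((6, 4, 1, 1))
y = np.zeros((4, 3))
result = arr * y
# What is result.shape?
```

(6, 4, 4, 3)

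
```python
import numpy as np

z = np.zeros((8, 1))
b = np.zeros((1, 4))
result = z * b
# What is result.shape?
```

(8, 4)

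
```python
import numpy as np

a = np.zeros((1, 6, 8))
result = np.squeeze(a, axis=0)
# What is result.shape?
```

(6, 8)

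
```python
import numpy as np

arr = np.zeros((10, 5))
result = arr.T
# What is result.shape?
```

(5, 10)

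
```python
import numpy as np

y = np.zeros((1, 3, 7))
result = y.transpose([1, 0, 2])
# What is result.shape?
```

(3, 1, 7)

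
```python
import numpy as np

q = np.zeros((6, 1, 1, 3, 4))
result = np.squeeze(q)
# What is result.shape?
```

(6, 3, 4)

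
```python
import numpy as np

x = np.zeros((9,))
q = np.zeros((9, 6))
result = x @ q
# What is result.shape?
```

(6,)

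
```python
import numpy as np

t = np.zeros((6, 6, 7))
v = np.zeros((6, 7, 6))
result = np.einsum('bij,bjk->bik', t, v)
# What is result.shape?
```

(6, 6, 6)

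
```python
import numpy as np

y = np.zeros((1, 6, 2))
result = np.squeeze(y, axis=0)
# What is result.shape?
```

(6, 2)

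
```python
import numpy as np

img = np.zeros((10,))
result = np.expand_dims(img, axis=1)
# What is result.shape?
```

(10, 1)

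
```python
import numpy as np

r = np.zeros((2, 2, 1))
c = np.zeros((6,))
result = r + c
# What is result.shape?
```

(2, 2, 6)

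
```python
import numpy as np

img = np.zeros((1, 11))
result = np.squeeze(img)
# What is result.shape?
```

(11,)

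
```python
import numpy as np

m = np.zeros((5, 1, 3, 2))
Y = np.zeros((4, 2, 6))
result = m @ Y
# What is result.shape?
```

(5, 4, 3, 6)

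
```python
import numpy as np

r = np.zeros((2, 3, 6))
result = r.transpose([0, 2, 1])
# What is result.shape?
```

(2, 6, 3)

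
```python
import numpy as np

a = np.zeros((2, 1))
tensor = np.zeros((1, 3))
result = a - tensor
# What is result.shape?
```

(2, 3)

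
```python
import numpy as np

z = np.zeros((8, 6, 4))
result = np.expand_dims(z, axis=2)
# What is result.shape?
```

(8, 6, 1, 4)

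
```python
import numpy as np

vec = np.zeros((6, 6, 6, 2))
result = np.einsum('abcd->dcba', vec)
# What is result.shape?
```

(2, 6, 6, 6)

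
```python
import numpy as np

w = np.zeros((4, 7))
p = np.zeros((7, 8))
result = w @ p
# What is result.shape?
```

(4, 8)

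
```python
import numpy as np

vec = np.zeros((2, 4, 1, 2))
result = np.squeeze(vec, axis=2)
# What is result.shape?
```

(2, 4, 2)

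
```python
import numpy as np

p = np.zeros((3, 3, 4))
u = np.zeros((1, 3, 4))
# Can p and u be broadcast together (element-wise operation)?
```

Yes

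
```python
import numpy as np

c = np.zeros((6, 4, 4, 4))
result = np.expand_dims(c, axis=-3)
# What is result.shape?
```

(6, 4, 1, 4, 4)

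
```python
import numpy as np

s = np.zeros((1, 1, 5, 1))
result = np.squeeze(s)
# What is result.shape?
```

(5,)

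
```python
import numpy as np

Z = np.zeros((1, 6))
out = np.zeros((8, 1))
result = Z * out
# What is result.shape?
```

(8, 6)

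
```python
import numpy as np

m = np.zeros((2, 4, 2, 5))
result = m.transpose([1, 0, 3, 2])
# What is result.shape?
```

(4, 2, 5, 2)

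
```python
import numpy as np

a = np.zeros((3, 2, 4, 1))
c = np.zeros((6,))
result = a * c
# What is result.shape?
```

(3, 2, 4, 6)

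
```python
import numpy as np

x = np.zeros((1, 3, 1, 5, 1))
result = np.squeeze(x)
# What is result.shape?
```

(3, 5)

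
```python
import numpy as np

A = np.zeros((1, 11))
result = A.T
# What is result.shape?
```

(11, 1)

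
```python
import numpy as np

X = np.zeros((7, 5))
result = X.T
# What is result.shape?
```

(5, 7)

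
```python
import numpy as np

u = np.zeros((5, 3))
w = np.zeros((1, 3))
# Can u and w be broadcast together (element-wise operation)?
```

Yes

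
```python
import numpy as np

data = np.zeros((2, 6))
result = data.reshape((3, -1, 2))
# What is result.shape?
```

(3, 2, 2)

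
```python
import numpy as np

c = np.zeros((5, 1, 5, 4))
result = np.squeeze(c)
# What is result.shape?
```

(5, 5, 4)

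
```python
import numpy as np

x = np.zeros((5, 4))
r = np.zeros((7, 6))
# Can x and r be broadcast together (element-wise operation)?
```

No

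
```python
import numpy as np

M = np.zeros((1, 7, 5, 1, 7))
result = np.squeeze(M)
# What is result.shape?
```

(7, 5, 7)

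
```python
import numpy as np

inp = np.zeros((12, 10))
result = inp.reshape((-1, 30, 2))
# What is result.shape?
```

(2, 30, 2)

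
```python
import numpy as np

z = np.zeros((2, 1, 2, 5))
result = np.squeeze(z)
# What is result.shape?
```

(2, 2, 5)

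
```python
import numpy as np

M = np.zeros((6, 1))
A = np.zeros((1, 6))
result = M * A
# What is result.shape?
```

(6, 6)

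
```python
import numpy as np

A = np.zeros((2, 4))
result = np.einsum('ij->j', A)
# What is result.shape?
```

(4,)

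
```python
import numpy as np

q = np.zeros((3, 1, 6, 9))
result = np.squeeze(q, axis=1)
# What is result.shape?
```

(3, 6, 9)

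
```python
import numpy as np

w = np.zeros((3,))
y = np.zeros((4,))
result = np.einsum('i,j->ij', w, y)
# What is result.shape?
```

(3, 4)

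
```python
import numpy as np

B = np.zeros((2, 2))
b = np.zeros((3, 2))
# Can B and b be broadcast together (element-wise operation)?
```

No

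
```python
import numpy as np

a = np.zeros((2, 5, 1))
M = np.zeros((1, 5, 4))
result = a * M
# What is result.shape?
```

(2, 5, 4)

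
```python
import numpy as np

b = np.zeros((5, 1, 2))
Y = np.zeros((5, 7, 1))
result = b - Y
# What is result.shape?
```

(5, 7, 2)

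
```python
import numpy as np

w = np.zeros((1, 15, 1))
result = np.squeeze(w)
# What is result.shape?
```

(15,)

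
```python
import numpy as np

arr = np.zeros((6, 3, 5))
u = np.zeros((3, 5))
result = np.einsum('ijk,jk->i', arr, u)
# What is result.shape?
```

(6,)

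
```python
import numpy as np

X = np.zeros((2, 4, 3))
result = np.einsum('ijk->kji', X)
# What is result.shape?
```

(3, 4, 2)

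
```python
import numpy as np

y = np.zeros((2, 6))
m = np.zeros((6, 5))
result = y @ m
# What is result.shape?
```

(2, 5)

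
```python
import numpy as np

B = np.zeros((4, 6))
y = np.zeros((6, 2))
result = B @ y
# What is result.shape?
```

(4, 2)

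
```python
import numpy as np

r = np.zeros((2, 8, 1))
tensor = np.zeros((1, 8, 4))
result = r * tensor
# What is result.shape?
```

(2, 8, 4)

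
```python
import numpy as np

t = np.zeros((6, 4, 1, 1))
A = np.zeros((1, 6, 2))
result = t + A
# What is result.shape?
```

(6, 4, 6, 2)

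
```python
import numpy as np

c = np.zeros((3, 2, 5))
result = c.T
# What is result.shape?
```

(5, 2, 3)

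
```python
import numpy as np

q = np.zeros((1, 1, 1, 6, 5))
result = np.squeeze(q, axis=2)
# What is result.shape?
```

(1, 1, 6, 5)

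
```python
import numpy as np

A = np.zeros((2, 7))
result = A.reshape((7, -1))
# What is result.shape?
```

(7, 2)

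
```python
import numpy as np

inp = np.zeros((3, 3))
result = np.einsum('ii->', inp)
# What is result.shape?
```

()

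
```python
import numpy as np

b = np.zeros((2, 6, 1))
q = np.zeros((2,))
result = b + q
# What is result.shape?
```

(2, 6, 2)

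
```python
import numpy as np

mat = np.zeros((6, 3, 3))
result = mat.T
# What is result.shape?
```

(3, 3, 6)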